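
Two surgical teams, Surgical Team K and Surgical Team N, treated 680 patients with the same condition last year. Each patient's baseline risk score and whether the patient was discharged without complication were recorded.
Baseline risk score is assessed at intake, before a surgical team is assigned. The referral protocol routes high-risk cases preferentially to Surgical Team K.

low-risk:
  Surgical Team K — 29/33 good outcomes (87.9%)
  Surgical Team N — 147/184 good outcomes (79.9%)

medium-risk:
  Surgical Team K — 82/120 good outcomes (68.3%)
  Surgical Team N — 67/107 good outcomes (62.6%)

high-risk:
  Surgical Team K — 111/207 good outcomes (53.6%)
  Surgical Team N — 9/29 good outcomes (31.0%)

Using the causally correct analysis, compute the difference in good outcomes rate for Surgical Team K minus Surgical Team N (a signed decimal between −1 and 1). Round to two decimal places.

+0.12

The baseline risk score-specific comparison favours Surgical Team K throughout, but the pooled figures favour Surgical Team N. The question is whether to condition on baseline risk score.
The imbalance in baseline risk score arose from how patients were allocated, not from anything the surgical team did; and baseline risk score independently affects the outcome. The pooled gap is confounded — condition on baseline risk score.
Adjusting over the population distribution of baseline risk score: 0.319·(0.879−0.799) + 0.334·(0.683−0.626) + 0.347·(0.536−0.310) = +0.123.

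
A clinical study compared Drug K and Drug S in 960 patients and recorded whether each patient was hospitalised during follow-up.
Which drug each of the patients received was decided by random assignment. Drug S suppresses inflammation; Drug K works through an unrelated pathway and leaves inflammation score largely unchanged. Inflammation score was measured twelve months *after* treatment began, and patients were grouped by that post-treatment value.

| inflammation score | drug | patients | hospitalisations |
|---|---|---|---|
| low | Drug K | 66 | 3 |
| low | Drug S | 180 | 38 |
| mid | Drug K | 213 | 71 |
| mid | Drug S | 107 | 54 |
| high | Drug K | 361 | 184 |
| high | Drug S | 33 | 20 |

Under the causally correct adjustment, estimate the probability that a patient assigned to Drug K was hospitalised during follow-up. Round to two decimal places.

0.40

Inflammation score is downstream of the drug. One should not condition on a consequence of treatment, so the overall rates are the right comparison.
So P(outcome | do(Drug K)) is just the pooled rate for Drug K: 258/640 = 0.403.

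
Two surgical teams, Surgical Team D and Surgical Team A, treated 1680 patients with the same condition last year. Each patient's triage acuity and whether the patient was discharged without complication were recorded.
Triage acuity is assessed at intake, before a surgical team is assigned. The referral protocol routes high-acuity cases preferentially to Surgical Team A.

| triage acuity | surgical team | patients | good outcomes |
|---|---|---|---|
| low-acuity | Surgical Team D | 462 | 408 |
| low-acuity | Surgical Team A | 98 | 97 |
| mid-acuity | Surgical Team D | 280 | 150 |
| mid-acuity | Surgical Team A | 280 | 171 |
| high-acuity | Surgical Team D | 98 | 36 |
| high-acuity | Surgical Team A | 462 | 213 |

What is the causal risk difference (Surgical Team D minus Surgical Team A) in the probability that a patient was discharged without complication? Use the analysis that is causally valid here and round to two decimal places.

Here triage acuity is a common cause — it drives both which surgical team a case falls under and the outcome. The crude comparison mixes populations; the stratum-specific rates are the causally relevant ones.
Adjusting over the population distribution of triage acuity: 0.333·(0.883−0.990) + 0.333·(0.536−0.611) + 0.333·(0.367−0.461) = -0.092.

-0.09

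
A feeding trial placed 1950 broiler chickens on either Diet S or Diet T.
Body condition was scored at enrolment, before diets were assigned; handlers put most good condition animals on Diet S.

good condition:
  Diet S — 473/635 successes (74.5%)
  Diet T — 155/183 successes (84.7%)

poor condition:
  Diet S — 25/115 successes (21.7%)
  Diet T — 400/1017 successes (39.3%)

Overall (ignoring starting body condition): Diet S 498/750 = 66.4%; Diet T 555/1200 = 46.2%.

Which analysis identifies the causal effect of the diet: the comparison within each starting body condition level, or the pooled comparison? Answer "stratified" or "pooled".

Starting body condition is set before the diet has any effect — it is not caused by the diet — and it independently drives the outcome. That makes it a confounder, so the causal comparison is within starting body condition levels.
Within each level — good condition: 74.5% vs 84.7%; poor condition: 21.7% vs 39.3% — Diet T is higher every time.

stratified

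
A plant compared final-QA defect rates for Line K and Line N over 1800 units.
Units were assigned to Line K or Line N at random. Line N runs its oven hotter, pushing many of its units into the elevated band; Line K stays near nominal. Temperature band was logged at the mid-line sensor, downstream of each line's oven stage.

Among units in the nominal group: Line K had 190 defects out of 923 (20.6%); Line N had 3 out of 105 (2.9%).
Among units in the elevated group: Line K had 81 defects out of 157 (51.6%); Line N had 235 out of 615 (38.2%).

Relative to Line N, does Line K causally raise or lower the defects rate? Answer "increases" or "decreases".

decreases

Within every in-process temperature band level Line N has the lower rate, yet pooled Line K does — Simpson's reversal.
The distribution of in-process temperature band is itself part of what the line does — it is an intermediate outcome. Holding it fixed would remove that part of the effect; the total effect is the pooled difference.
Pooled: Line K 25.1% vs Line N 33.1%; Line K is lower overall.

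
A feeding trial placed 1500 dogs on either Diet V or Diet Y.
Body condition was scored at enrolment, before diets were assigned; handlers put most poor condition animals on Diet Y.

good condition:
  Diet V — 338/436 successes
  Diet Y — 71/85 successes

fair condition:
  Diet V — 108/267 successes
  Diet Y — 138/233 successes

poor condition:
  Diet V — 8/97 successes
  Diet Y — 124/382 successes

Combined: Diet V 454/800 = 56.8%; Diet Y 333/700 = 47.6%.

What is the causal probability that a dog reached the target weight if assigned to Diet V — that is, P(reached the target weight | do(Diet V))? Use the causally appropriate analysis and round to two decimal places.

0.43

The starting body condition-specific comparison favours Diet Y throughout, but the pooled figures favour Diet V. The question is whether to condition on starting body condition.
Starting body condition differs across diets for reasons unrelated to any effect of the diet itself, and it separately predicts the outcome — a classic confounder. We must compare within starting body condition levels.
Standardising Diet V to the population starting body condition mix: 0.347·338/436 + 0.333·108/267 + 0.319·8/97 = 0.430.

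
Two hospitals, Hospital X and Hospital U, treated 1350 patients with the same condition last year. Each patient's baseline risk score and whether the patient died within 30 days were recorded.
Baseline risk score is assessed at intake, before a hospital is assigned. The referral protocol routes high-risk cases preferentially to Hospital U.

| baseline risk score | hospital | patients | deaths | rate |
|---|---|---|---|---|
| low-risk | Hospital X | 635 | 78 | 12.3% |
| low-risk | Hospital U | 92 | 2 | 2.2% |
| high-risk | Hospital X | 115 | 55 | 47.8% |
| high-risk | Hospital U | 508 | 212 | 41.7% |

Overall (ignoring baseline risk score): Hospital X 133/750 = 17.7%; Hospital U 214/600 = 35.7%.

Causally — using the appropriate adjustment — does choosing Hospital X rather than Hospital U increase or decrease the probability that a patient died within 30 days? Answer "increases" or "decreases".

increases

The baseline risk score-specific comparison favours Hospital U throughout, but the pooled figures favour Hospital X. The question is whether to condition on baseline risk score.
Here baseline risk score is a common cause — it drives both which hospital a case falls under and the outcome. The crude comparison mixes populations; the stratum-specific rates are the causally relevant ones.
Within each level — low-risk: 12.3% vs 2.2%; high-risk: 47.8% vs 41.7% — Hospital U is lower every time.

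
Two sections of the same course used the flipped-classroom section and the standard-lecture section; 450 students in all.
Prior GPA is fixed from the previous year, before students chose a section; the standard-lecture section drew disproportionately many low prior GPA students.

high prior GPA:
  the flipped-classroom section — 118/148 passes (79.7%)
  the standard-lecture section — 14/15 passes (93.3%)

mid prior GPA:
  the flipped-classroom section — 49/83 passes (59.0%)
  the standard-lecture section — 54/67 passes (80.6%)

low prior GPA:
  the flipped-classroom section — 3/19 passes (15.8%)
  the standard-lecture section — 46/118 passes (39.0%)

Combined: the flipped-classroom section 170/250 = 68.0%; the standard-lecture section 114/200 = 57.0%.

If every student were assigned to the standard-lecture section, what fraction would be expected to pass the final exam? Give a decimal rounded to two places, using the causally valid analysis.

0.73

Nothing the teaching method does changes prior GPA band; the imbalance is an allocation artefact. With prior GPA band also predicting the outcome, the pooled figure is confounded, and the within-stratum comparison is the causal one.
Standardising the standard-lecture section to the population prior GPA band mix: 0.362·14/15 + 0.333·54/67 + 0.304·46/118 = 0.725.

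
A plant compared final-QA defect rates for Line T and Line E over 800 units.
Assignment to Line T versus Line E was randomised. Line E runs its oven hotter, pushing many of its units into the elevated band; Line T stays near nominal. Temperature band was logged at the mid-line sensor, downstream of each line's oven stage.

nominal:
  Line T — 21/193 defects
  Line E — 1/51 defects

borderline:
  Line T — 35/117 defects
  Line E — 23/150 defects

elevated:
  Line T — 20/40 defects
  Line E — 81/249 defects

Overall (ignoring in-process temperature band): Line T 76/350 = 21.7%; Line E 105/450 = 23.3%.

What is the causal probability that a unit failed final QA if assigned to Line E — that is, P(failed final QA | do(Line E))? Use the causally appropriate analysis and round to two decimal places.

0.23

In-process temperature band here is a post-treatment variable shaped by the line; conditioning on it would introduce bias rather than remove it. The overall comparison is the causal one.
So P(outcome | do(Line E)) is just the pooled rate for Line E: 105/450 = 0.233.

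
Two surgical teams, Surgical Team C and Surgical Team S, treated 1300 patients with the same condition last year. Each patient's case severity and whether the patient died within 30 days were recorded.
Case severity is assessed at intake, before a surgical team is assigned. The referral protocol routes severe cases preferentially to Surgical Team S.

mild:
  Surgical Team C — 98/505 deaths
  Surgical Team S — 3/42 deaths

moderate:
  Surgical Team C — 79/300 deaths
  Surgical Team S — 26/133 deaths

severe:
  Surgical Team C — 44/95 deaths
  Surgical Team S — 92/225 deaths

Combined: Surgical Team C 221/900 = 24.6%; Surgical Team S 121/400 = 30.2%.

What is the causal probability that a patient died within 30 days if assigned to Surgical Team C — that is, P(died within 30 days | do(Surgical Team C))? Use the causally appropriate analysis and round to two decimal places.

The stratified and pooled comparisons disagree (Surgical Team S wins within each case severity; Surgical Team C wins overall), so the answer turns on the causal role of case severity.
Case severity is set before the surgical team has any effect — it is not caused by the surgical team — and it independently drives the outcome. That makes it a confounder, so the causal comparison is within case severity levels.
Standardising Surgical Team C to the population case severity mix: 0.421·98/505 + 0.333·79/300 + 0.246·44/95 = 0.283.

0.28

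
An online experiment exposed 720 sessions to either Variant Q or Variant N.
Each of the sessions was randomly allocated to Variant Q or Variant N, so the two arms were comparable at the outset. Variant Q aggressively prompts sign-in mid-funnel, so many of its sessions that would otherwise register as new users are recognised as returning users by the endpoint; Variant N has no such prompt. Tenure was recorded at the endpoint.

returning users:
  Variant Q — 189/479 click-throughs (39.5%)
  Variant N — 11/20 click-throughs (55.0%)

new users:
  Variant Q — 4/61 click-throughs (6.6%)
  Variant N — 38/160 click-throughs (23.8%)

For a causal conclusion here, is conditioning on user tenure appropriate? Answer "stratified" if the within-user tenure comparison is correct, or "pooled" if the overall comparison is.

User tenure is recorded after the variant and is itself shifted by it — it sits on the causal path from variant to outcome. Conditioning on a mediator would strip out part of the effect we want; the pooled comparison gives the total causal effect.
Pooled: Variant Q 35.7% vs Variant N 27.2%; Variant Q is higher overall.

pooled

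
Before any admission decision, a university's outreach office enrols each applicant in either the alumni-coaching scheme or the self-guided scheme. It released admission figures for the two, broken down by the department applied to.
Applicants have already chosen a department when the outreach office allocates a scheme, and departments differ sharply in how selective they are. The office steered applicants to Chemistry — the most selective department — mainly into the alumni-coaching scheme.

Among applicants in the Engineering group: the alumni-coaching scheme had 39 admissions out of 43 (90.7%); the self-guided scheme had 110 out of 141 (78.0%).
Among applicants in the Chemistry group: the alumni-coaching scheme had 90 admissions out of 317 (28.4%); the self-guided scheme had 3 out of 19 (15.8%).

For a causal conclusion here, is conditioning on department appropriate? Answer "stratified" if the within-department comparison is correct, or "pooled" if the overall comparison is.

stratified

the alumni-coaching scheme is higher inside every department stratum but the self-guided scheme is higher in aggregate. Whether to stratify depends on how department relates to the outreach scheme.
Here department is a common cause — it drives both which outreach scheme a case falls under and the outcome. The crude comparison mixes populations; the stratum-specific rates are the causally relevant ones.
Within each level — Engineering: 90.7% vs 78.0%; Chemistry: 28.4% vs 15.8% — the alumni-coaching scheme is higher every time.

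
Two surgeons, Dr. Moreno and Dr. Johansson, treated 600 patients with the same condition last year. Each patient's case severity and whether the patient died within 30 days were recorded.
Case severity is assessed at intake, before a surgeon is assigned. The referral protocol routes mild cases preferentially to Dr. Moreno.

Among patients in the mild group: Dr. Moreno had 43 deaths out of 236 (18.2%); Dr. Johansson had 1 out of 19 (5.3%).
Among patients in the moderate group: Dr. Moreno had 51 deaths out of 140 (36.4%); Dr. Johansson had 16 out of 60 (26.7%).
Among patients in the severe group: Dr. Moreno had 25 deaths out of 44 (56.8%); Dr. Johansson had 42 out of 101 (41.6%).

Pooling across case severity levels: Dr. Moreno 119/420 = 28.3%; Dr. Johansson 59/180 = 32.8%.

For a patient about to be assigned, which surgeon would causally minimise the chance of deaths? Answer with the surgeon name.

Case severity is set before the surgeon has any effect — it is not caused by the surgeon — and it independently drives the outcome. That makes it a confounder, so the causal comparison is within case severity levels.
Within each level — mild: 18.2% vs 5.3%; moderate: 36.4% vs 26.7%; severe: 56.8% vs 41.6% — Dr. Johansson is lower every time.

Dr. Johansson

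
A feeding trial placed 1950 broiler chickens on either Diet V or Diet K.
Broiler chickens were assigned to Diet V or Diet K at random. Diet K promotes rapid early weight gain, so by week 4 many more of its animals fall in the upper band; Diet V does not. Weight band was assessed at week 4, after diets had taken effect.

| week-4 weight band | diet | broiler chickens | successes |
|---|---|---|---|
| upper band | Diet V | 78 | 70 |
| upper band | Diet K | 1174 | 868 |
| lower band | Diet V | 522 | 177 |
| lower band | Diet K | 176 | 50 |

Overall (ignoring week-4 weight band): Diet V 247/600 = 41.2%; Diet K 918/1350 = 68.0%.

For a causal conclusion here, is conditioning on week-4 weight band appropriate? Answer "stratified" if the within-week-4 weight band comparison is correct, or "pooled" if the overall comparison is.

Diet V is higher inside every week-4 weight band stratum but Diet K is higher in aggregate. Whether to stratify depends on how week-4 weight band relates to the diet.
Week-4 weight band is recorded after the diet and is itself shifted by it — it sits on the causal path from diet to outcome. Conditioning on a mediator would strip out part of the effect we want; the pooled comparison gives the total causal effect.
Pooled: Diet V 41.2% vs Diet K 68.0%; Diet K is higher overall.

pooled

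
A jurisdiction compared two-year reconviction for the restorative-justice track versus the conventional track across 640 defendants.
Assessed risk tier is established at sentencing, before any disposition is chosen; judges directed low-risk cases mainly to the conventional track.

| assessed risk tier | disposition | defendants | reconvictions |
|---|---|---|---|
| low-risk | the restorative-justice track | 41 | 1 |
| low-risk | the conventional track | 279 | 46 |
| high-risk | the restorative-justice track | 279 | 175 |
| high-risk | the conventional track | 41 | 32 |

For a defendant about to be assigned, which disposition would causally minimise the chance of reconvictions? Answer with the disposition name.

The stratified and pooled comparisons disagree (the restorative-justice track wins within each assessed risk tier; the conventional track wins overall), so the answer turns on the causal role of assessed risk tier.
Nothing the disposition does changes assessed risk tier; the imbalance is an allocation artefact. With assessed risk tier also predicting the outcome, the pooled figure is confounded, and the within-stratum comparison is the causal one.
Within each level — low-risk: 2.4% vs 16.5%; high-risk: 62.7% vs 78.0% — the restorative-justice track is lower every time.

the restorative-justice track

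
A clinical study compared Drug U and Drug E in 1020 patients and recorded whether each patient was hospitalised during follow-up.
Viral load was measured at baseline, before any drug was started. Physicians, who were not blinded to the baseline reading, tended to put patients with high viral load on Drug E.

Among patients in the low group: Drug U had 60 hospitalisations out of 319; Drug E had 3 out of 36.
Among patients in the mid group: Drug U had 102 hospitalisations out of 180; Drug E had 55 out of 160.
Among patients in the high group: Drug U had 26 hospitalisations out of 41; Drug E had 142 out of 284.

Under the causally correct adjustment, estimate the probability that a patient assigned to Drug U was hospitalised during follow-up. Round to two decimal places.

0.46

Viral load is set before the drug has any effect — it is not caused by the drug — and it independently drives the outcome. That makes it a confounder, so the causal comparison is within viral load levels.
Standardising Drug U to the population viral load mix: 0.348·60/319 + 0.333·102/180 + 0.319·26/41 = 0.456.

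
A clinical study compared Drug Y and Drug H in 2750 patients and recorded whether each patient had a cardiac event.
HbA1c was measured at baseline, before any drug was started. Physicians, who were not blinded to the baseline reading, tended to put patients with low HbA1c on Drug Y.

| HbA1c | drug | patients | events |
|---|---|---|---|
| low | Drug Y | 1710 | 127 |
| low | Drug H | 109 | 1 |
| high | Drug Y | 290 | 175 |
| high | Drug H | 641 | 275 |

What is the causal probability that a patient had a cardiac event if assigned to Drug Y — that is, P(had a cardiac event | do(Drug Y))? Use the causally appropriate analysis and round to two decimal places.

0.25

The imbalance in HbA1c arose from how patients were allocated, not from anything the drug did; and HbA1c independently affects the outcome. The pooled gap is confounded — condition on HbA1c.
Standardising Drug Y to the population HbA1c mix: 0.661·127/1710 + 0.339·175/290 = 0.253.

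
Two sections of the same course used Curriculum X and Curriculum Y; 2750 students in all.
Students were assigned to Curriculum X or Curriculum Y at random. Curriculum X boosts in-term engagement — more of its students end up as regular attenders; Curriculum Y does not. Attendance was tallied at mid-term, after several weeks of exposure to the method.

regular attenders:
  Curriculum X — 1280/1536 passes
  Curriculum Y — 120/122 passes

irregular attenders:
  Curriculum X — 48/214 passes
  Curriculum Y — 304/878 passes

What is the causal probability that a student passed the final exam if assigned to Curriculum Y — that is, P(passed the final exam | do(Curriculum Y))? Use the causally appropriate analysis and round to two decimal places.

Mid-term attendance is downstream of the teaching method. One should not condition on a consequence of treatment, so the overall rates are the right comparison.
So P(outcome | do(Curriculum Y)) is just the pooled rate for Curriculum Y: 424/1000 = 0.424.

0.42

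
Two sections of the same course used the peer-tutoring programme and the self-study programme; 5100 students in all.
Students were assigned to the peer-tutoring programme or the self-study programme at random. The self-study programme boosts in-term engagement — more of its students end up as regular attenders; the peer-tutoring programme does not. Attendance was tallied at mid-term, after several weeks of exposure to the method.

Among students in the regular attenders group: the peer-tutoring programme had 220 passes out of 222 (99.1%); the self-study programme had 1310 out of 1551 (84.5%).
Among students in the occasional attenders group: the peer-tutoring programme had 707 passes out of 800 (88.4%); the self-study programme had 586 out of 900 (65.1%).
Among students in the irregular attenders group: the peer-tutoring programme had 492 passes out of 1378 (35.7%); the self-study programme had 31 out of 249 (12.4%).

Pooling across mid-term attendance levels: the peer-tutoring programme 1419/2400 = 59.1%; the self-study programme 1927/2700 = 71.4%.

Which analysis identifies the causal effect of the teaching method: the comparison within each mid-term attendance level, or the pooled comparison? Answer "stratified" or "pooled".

the peer-tutoring programme is higher inside every mid-term attendance stratum but the self-study programme is higher in aggregate. Whether to stratify depends on how mid-term attendance relates to the teaching method.
Mid-term attendance lies on the pathway teaching method → mid-term attendance → outcome, so adjusting for it blocks the indirect effect. For the total causal effect of teaching method, use the unadjusted pooled rates.
Pooled: the peer-tutoring programme 59.1% vs the self-study programme 71.4%; the self-study programme is higher overall.

pooled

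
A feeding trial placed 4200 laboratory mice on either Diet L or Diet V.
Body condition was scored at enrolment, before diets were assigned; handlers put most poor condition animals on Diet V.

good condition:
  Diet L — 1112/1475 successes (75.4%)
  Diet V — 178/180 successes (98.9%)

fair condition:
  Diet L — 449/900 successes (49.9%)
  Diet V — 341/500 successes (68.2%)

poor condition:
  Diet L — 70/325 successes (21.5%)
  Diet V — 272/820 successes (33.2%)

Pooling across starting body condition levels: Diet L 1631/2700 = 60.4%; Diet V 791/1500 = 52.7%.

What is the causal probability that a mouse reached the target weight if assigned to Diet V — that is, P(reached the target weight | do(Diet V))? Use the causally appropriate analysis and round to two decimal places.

0.71

The starting body condition-specific comparison favours Diet V throughout, but the pooled figures favour Diet L. The question is whether to condition on starting body condition.
Since starting body condition is a pre-existing factor (not a product of the diet) and it affects the outcome on its own, it is a confounder. The stratified rates, not the pooled rate, identify the causal effect.
Standardising Diet V to the population starting body condition mix: 0.394·178/180 + 0.333·341/500 + 0.273·272/820 = 0.707.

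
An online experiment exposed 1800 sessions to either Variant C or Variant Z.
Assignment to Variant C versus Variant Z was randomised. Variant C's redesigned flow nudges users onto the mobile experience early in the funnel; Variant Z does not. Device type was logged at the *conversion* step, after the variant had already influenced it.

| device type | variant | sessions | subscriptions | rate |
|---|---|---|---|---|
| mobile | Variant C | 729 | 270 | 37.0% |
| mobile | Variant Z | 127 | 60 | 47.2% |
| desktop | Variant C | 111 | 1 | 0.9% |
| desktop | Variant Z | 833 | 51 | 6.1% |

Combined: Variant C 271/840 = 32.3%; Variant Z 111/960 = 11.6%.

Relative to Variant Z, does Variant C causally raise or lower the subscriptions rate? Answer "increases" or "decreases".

increases

Stratifying would compare variants among sessions the variants themselves sorted into device type groups — a form of selection on an intermediate. The unconditioned pooled rates give the total causal effect.
Pooled: Variant C 32.3% vs Variant Z 11.6%; Variant C is higher overall.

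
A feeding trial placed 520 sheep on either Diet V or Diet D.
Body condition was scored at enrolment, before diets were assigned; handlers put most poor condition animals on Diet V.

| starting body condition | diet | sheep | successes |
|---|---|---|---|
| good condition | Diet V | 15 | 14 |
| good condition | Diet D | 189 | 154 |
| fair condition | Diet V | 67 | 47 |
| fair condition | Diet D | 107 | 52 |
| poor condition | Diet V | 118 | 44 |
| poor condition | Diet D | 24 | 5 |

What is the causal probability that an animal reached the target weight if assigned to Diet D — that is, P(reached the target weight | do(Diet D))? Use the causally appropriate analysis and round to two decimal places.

0.54

Within every starting body condition level Diet V has the higher rate, yet pooled Diet D does — Simpson's reversal.
Starting body condition differs across diets for reasons unrelated to any effect of the diet itself, and it separately predicts the outcome — a classic confounder. We must compare within starting body condition levels.
Standardising Diet D to the population starting body condition mix: 0.392·154/189 + 0.335·52/107 + 0.273·5/24 = 0.539.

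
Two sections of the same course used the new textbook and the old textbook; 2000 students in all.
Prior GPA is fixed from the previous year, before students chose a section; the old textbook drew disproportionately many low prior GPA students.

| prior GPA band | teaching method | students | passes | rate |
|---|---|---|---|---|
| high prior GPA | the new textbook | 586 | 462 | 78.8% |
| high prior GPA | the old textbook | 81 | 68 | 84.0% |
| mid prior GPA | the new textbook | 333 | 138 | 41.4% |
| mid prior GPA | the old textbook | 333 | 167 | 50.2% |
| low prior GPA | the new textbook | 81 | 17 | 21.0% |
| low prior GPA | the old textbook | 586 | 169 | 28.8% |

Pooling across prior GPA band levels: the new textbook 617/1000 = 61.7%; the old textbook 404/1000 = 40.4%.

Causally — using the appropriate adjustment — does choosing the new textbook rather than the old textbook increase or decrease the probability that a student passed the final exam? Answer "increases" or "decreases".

Prior GPA band is set before the teaching method has any effect — it is not caused by the teaching method — and it independently drives the outcome. That makes it a confounder, so the causal comparison is within prior GPA band levels.
Within each level — high prior GPA: 78.8% vs 84.0%; mid prior GPA: 41.4% vs 50.2%; low prior GPA: 21.0% vs 28.8% — the old textbook is higher every time.

decreases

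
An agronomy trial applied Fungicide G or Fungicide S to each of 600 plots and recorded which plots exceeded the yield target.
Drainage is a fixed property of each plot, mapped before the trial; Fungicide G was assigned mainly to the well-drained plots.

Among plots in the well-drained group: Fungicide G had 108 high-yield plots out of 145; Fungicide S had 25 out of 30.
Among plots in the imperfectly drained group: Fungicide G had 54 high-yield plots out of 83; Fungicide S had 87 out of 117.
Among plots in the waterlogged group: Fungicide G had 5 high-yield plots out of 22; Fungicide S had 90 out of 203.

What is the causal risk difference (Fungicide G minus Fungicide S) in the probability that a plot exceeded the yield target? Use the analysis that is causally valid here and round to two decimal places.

Within every field drainage level Fungicide S has the higher rate, yet pooled Fungicide G does — Simpson's reversal.
Since field drainage is a pre-existing factor (not a product of the fungicide) and it affects the outcome on its own, it is a confounder. The stratified rates, not the pooled rate, identify the causal effect.
Adjusting over the population distribution of field drainage: 0.292·(0.745−0.833) + 0.333·(0.651−0.744) + 0.375·(0.227−0.443) = -0.138.

-0.14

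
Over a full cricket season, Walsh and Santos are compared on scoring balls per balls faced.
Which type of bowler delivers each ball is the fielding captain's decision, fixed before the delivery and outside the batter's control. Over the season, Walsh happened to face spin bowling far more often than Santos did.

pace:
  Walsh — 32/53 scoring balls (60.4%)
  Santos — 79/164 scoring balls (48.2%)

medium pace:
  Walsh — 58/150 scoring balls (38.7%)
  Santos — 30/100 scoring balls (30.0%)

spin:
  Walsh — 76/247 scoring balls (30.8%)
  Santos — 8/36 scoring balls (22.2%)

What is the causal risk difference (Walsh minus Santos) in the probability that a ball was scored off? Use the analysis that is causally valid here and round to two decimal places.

Since bowling type is a pre-existing factor (not a product of the player) and it affects the outcome on its own, it is a confounder. The stratified rates, not the pooled rate, identify the causal effect.
Adjusting over the population distribution of bowling type: 0.289·(0.604−0.482) + 0.333·(0.387−0.300) + 0.377·(0.308−0.222) = +0.096.

+0.10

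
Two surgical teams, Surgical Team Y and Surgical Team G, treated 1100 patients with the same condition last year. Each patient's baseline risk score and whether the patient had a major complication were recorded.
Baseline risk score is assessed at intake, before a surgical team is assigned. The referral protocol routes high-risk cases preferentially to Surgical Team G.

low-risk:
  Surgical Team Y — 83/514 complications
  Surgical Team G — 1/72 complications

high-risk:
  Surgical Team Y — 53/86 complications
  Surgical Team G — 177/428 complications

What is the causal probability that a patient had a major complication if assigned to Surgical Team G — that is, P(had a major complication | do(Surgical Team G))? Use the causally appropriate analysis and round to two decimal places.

The baseline risk score-specific comparison favours Surgical Team G throughout, but the pooled figures favour Surgical Team Y. The question is whether to condition on baseline risk score.
Nothing the surgical team does changes baseline risk score; the imbalance is an allocation artefact. With baseline risk score also predicting the outcome, the pooled figure is confounded, and the within-stratum comparison is the causal one.
Standardising Surgical Team G to the population baseline risk score mix: 0.533·1/72 + 0.467·177/428 = 0.201.

0.20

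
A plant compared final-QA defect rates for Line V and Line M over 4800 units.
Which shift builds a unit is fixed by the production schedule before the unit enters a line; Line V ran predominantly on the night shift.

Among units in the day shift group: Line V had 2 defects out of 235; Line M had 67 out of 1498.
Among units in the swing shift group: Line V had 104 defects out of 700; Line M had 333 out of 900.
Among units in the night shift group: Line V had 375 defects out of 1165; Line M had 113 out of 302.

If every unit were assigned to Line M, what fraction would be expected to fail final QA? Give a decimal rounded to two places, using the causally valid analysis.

Line V is lower inside every shift stratum but Line M is lower in aggregate. Whether to stratify depends on how shift relates to the line.
Shift satisfies the back-door criterion: it is not a descendant of the line, and it blocks the spurious path from line to outcome. Adjusting for it (i.e., using the within-shift rates) gives the causal effect.
Standardising Line M to the population shift mix: 0.361·67/1498 + 0.333·333/900 + 0.306·113/302 = 0.254.

0.25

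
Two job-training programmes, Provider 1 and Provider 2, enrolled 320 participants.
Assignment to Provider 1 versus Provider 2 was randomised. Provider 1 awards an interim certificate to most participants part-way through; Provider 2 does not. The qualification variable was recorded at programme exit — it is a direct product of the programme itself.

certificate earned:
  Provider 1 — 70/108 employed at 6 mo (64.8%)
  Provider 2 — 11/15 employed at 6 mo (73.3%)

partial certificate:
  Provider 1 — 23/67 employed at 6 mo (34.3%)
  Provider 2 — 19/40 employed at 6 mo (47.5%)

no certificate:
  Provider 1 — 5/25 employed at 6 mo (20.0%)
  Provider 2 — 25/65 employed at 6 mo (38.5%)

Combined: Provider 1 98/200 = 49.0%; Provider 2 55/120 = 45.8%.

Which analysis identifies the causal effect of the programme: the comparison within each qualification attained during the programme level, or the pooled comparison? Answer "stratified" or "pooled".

Provider 2 is higher inside every qualification attained during the programme stratum but Provider 1 is higher in aggregate. Whether to stratify depends on how qualification attained during the programme relates to the programme.
The distribution of qualification attained during the programme is itself part of what the programme does — it is an intermediate outcome. Holding it fixed would remove that part of the effect; the total effect is the pooled difference.
Pooled: Provider 1 49.0% vs Provider 2 45.8%; Provider 1 is higher overall.

pooled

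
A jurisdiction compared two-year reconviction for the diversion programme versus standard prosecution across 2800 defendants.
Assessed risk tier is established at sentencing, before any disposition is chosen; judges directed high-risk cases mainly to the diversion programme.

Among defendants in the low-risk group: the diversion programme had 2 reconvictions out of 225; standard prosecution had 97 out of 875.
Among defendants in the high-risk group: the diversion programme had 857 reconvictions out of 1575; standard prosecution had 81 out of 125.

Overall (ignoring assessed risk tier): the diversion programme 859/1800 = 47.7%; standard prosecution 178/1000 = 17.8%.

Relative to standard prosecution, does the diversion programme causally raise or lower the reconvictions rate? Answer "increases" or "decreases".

The imbalance in assessed risk tier arose from how defendants were allocated, not from anything the disposition did; and assessed risk tier independently affects the outcome. The pooled gap is confounded — condition on assessed risk tier.
Within each level — low-risk: 0.9% vs 11.1%; high-risk: 54.4% vs 64.8% — the diversion programme is lower every time.

decreases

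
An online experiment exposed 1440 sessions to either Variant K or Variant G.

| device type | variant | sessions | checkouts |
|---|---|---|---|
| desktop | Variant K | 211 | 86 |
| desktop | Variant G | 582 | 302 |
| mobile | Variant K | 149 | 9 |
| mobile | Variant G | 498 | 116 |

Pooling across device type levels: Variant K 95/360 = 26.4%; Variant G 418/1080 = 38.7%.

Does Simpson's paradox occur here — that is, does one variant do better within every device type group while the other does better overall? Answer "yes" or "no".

Within each device type level (desktop 40.8% vs 51.9%; mobile 6.0% vs 23.3%), Variant G has the higher rate every time. Pooled: 26.4% vs 38.7% — Variant G has the higher rate overall. They agree.

no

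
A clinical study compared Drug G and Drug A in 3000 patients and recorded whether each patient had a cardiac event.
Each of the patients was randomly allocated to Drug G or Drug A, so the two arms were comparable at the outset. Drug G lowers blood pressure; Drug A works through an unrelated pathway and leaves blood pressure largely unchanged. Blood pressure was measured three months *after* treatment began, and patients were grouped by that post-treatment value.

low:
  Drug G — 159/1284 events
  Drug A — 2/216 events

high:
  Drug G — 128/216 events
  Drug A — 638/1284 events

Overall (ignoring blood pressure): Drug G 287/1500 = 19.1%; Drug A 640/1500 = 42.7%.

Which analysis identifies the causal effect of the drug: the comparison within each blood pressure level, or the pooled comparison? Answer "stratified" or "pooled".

pooled

Blood pressure here is a post-treatment variable shaped by the drug; conditioning on it would introduce bias rather than remove it. The overall comparison is the causal one.
Pooled: Drug G 19.1% vs Drug A 42.7%; Drug G is lower overall.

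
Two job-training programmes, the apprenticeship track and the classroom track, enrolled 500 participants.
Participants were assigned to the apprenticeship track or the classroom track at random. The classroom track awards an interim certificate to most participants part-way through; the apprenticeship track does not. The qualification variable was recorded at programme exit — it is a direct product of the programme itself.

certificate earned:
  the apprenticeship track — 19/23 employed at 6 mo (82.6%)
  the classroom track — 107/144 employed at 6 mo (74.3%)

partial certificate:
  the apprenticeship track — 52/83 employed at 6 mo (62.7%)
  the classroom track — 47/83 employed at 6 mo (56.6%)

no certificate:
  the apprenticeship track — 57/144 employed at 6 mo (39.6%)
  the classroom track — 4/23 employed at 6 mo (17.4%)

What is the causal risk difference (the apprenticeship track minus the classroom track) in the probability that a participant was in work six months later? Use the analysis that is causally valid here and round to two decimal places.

-0.12

The distribution of qualification attained during the programme is itself part of what the programme does — it is an intermediate outcome. Holding it fixed would remove that part of the effect; the total effect is the pooled difference.
The causal difference is the pooled difference: 0.512 − 0.632 = -0.120.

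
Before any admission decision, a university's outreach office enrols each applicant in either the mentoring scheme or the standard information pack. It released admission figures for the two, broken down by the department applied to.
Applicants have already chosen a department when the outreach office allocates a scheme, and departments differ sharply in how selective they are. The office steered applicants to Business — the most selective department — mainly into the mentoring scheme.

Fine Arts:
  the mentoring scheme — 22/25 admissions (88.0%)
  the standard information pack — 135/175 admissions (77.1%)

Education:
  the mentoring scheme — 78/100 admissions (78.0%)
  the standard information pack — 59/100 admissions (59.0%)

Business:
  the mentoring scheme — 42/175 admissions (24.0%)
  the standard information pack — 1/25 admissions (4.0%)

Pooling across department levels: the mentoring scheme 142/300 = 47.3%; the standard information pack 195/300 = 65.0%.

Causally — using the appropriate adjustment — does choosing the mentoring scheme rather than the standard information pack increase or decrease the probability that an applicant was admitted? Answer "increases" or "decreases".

increases

Department differs across outreach schemes for reasons unrelated to any effect of the outreach scheme itself, and it separately predicts the outcome — a classic confounder. We must compare within department levels.
Within each level — Fine Arts: 88.0% vs 77.1%; Education: 78.0% vs 59.0%; Business: 24.0% vs 4.0% — the mentoring scheme is higher every time.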